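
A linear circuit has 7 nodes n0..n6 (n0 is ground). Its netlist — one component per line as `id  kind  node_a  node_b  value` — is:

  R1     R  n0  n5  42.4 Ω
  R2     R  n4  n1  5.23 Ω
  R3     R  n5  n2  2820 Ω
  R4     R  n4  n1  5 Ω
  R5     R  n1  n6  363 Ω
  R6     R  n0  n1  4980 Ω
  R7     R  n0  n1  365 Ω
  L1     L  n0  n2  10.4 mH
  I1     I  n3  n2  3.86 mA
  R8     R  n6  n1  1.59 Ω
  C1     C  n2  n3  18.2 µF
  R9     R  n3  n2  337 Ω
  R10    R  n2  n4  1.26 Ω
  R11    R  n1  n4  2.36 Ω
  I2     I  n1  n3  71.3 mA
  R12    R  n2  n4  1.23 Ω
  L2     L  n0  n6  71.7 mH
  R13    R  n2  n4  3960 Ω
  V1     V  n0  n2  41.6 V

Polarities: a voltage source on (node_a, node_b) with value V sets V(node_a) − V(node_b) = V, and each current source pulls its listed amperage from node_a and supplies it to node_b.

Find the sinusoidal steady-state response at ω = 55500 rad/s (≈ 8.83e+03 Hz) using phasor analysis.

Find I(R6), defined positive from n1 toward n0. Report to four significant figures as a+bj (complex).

MNA unknowns: 6 node voltages V₁..V_6 plus 1 source current (V1)
R1: Y=0.02358+0.000j on G[0,5]
R2: Y=0.1912+0.000j on G[4,1]
R3: Y=0.0003546+0.000j on G[5,2]
R4: Y=0.2000+0.000j on G[4,1]
R5: Y=0.002755+0.000j on G[1,6]
R6: Y=0.0002008+0.000j on G[0,1]
R7: Y=0.002740+0.000j on G[0,1]
L1: Y=0.000-0.001733j on G[0,2]
I1: z[3]−=0.00386, z[2]+=0.00386
R8: Y=0.6289+0.000j on G[6,1]
C1: Y=0.000+1.010j on G[2,3]
R9: Y=0.002967+0.000j on G[3,2]
R10: Y=0.7937+0.000j on G[2,4]
R11: Y=0.4237+0.000j on G[1,4]
I2: z[1]−=0.0713, z[3]+=0.0713
R12: Y=0.8130+0.000j on G[2,4]
L2: Y=0.000-0.0002513j on G[0,6]
R13: Y=0.0002525+0.000j on G[2,4]
V1: row V0−V2=41.6, i_V1 at 0,2
solve → V1=-41.51-0.01919j, V2=-41.60+0.000j, V3=-41.60-0.06677j, V4=-41.57-0.006456j, V5=-0.6162+0.000j, V6=-41.51-0.03570j
aux → i_V1=-0.1366+0.08245j

-0.008335-3.853e-06j A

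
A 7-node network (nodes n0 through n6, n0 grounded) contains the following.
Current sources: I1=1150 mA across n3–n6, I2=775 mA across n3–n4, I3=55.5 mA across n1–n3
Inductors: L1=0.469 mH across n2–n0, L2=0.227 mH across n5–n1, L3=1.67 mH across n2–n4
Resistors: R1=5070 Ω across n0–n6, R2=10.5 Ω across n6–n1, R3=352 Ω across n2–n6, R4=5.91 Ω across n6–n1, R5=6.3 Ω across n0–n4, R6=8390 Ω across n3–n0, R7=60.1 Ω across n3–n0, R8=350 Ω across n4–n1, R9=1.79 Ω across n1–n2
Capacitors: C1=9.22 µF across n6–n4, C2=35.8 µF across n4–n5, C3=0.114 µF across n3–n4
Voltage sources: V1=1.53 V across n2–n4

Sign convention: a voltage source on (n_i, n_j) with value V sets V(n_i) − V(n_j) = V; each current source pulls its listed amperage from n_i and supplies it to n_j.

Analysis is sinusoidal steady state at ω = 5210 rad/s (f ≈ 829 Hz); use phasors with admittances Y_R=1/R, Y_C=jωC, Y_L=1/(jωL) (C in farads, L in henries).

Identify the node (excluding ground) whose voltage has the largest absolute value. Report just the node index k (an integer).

Element admittances at ω=5210 rad/s:
  I1: injects 1.15 A into n6 (from n3)
  Y(L1) = 0.000-0.4093j S between n2,n0
  Y(R1) = 0.0001972+0.000j S between n0,n6
  Y(R2) = 0.09524+0.000j S between n6,n1
  Y(R3) = 0.002841+0.000j S between n2,n6
  Y(C1) = 0.000+0.04804j S between n6,n4
  I2: injects 0.775 A into n4 (from n3)
  I3: injects 0.0555 A into n3 (from n1)
  Y(R4) = 0.1692+0.000j S between n6,n1
  Y(R5) = 0.1587+0.000j S between n0,n4
  Y(C2) = 0.000+0.1865j S between n4,n5
  Y(R6) = 0.0001192+0.000j S between n3,n0
  Y(C3) = 0.000+0.0005939j S between n3,n4
  Y(L2) = 0.000-0.8455j S between n5,n1
  Y(R7) = 0.01664+0.000j S between n3,n0
  Y(R8) = 0.002857+0.000j S between n4,n1
  Y(L3) = 0.000-0.1149j S between n2,n4
  Y(R9) = 0.5587+0.000j S between n1,n2
  V1: constraint V(n2)−V(n4) = 1.53
Assemble and solve the 7×7 MNA system:
  V(n1)=2.879+2.824j  V(n2)=1.881+4.429j  V(n3)=-111.6+3.967j  V(n4)=0.3512+4.429j  V(n5)=3.594+2.370j  V(n6)=6.676+1.703j
  i(V1)=-1.242+0.04131j

3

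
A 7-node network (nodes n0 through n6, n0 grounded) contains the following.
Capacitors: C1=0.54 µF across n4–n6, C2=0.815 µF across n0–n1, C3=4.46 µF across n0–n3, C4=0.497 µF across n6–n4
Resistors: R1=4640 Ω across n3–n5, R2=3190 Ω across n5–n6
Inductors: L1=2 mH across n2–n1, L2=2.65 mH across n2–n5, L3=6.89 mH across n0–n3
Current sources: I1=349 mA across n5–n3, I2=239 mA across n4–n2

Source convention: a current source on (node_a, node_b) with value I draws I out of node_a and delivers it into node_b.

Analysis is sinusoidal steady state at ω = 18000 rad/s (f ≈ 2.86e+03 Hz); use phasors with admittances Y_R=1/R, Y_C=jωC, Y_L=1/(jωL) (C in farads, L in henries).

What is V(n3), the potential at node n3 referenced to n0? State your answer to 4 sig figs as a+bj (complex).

-0.03578-4.833j V

Element admittances at ω=18000 rad/s:
  Y(C1) = 0.000+0.009720j S between n4,n6
  Y(C2) = 0.000+0.01467j S between n0,n1
  Y(R1) = 0.0002155+0.000j S between n3,n5
  Y(L1) = 0.000-0.02778j S between n2,n1
  Y(R2) = 0.0003135+0.000j S between n5,n6
  Y(C3) = 0.000+0.08028j S between n0,n3
  Y(L2) = 0.000-0.02096j S between n2,n5
  I1: injects 0.349 A into n3 (from n5)
  Y(C4) = 0.000+0.008946j S between n6,n4
  Y(L3) = 0.000-0.008063j S between n0,n3
  I2: injects 0.239 A into n2 (from n4)
Assemble and solve the 6×6 MNA system:
  V(n1)=0.1761+23.79j  V(n2)=0.08311+11.23j  V(n3)=-0.03578-4.833j  V(n4)=-762.5-4.018j  V(n5)=-0.04014-16.82j  V(n6)=-762.5-16.82j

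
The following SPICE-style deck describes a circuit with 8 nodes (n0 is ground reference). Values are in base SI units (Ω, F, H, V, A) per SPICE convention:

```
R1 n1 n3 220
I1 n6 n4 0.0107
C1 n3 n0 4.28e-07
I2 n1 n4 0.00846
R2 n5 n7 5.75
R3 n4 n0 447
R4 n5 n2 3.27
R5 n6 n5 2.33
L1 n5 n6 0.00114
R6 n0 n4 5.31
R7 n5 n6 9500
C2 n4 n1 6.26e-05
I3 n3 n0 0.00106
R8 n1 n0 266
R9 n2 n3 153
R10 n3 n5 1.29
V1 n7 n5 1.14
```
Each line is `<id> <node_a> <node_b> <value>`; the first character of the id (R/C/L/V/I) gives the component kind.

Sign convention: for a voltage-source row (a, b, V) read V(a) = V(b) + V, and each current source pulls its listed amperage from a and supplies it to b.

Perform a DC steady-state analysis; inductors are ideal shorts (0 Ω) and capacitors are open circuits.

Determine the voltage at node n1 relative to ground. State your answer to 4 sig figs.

Apply KCL at each of the 7 non-ground nodes and solve the resulting linear system.
Node n1: branches {R1, I2, C2, R8} → V_1 = -5.379
Node n2: branches {R4, R9} → V_2 = -7.979
Node n3: branches {R1, C1, I3, R9, R10} → V_3 = -7.966
Node n4: branches {I1, I2, R3, R6, C2} → V_4 = 0.1005
Node n5: branches {R2, R4, R5, L1, R7, R10, V1} → V_5 = -7.979
Node n6: branches {I1, R5, L1, R7} → V_6 = -7.979
Node n7: branches {R2, V1} → V_7 = -6.839
Source currents: i(L1)=0.01070, i(V1)=-0.1983

-5.379 V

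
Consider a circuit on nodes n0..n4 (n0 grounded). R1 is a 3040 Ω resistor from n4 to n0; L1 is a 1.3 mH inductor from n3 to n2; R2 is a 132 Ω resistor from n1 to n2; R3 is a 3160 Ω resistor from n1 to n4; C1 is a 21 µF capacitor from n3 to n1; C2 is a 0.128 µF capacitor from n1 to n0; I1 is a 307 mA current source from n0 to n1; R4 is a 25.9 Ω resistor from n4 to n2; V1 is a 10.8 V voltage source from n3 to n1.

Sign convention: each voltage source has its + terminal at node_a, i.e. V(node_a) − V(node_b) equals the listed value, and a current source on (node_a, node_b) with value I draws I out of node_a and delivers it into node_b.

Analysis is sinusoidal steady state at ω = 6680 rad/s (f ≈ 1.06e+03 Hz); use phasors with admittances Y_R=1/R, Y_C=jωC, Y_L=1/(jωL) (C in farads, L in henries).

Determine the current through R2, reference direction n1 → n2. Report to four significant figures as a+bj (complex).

Apply KCL at each of the 4 non-ground nodes and solve the resulting linear system.
Node n1: branches {R2, R3, C1, C2, I1, V1} → V_1 = 118.7-310.0j
Node n2: branches {L1, R2, R4} → V_2 = 128.5-311.1j
Node n3: branches {L1, C1, V1} → V_3 = 129.5-310.0j
Node n4: branches {R1, R3, R4} → V_4 = 127.4-308.5j
Source currents: i(V1)=-0.1193-1.406j

-0.07466+0.007849j A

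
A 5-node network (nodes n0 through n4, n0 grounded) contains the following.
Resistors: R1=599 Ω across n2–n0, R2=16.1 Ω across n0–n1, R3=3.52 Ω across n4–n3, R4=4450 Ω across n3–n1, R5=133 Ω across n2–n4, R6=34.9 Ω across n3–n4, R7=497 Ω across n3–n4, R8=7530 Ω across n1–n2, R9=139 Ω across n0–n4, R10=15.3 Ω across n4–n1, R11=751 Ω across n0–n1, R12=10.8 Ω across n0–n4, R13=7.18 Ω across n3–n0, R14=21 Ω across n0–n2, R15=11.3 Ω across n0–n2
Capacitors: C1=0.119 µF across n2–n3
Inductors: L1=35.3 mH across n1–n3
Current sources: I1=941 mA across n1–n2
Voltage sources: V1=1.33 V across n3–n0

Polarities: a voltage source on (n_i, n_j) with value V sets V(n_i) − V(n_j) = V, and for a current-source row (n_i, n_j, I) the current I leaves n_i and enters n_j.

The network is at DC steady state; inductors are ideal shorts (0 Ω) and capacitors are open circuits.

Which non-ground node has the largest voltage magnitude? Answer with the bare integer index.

Element admittances at DC:
  Y(R1) = 0.001669 S between n2,n0
  Y(R2) = 0.06211 S between n0,n1
  Y(R3) = 0.2841 S between n4,n3
  Y(R4) = 0.0002247 S between n3,n1
  Y(R5) = 0.007519 S between n2,n4
  Y(C1) = 0.000 S between n2,n3
  Y(R6) = 0.02865 S between n3,n4
  Y(R7) = 0.002012 S between n3,n4
  Y(R8) = 0.0001328 S between n1,n2
  Y(R9) = 0.007194 S between n0,n4
  Y(R10) = 0.06536 S between n4,n1
  Y(R11) = 0.001332 S between n0,n1
  Y(R12) = 0.09259 S between n0,n4
  Y(R13) = 0.1393 S between n3,n0
  L1: short n1↔n3 (DC inductor)
  Y(R14) = 0.04762 S between n0,n2
  I1: injects 0.941 A into n2 (from n1)
  Y(R15) = 0.08850 S between n0,n2
  V1: constraint V(n3)−V(n0) = 1.33
Assemble and solve the 6×6 MNA system:
  V(n1)=1.330  V(n2)=6.530  V(n3)=1.330  V(n4)=1.138
  i(L1)=-1.037  i(V1)=-1.283

2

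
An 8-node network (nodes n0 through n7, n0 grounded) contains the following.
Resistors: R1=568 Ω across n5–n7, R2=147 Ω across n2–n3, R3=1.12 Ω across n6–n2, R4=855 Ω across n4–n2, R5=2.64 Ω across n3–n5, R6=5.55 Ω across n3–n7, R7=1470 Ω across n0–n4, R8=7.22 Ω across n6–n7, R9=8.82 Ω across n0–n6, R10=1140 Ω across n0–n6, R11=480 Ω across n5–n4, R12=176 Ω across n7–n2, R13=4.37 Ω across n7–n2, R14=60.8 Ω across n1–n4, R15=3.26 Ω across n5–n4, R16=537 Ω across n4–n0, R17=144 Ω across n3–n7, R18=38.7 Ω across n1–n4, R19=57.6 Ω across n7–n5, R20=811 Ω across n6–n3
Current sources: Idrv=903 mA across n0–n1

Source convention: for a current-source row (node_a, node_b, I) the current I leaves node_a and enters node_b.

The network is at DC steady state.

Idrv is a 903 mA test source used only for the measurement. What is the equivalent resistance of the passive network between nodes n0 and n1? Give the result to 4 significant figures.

R_eq = 43.98 Ω

MNA unknowns: 7 node voltages V₁..V_7
R1: Y=0.001761 on G[5,7]
R2: Y=0.006803 on G[2,3]
R3: Y=0.8929 on G[6,2]
R4: Y=0.001170 on G[4,2]
R5: Y=0.3788 on G[3,5]
R6: Y=0.1802 on G[3,7]
R7: Y=0.0006803 on G[0,4]
R8: Y=0.1385 on G[6,7]
R9: Y=0.1134 on G[0,6]
R10: Y=0.0008772 on G[0,6]
R11: Y=0.002083 on G[5,4]
R12: Y=0.005682 on G[7,2]
R13: Y=0.2288 on G[7,2]
R14: Y=0.01645 on G[1,4]
R15: Y=0.3067 on G[5,4]
R16: Y=0.001862 on G[4,0]
R17: Y=0.006944 on G[3,7]
R18: Y=0.02584 on G[1,4]
R19: Y=0.01736 on G[7,5]
R20: Y=0.001233 on G[6,3]
Idrv: z[0]−=0.903, z[1]+=0.903
solve → V1=39.71, V2=8.058, V3=13.68, V4=18.36, V5=15.62, V6=7.495, V7=9.989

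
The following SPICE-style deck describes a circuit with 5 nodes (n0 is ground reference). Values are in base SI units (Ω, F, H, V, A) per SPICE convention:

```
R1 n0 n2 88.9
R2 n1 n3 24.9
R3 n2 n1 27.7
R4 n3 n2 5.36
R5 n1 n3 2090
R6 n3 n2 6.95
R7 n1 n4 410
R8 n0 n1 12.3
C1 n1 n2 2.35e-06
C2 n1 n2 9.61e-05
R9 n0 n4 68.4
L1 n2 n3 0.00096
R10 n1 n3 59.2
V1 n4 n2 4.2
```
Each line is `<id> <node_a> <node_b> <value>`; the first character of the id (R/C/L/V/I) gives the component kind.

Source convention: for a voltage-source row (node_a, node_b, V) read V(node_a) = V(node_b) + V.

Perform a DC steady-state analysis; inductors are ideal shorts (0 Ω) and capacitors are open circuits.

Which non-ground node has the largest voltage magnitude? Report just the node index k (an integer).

4

Apply KCL at each of the 4 non-ground nodes and solve the resulting linear system.
Node n1: branches {R2, R3, R5, R7, R8, C1, C2, R10} → V_1 = -0.4544
Node n2: branches {R1, R3, R4, R6, C1, C2, L1, V1} → V_2 = -0.9456
Node n3: branches {R2, R4, R5, R6, L1, R10} → V_3 = -0.9456
Node n4: branches {R7, R9, V1} → V_4 = 3.254
Source currents: i(L1)=-0.02826, i(V1)=-0.05663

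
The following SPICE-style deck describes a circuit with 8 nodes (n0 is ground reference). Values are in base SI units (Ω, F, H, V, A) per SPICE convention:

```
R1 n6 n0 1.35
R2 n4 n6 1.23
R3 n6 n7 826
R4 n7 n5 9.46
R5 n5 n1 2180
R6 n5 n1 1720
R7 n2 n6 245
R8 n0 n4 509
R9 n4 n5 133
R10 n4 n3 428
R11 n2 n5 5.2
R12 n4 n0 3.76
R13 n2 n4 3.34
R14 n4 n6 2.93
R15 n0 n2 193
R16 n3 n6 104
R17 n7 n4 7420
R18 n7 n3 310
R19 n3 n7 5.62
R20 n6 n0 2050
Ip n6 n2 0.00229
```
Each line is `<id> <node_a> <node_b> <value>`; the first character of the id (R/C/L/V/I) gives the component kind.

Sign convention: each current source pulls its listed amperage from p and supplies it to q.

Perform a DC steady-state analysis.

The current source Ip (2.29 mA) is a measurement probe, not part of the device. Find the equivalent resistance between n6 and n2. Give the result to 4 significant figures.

R_eq = 3.731 Ω

Element admittances at DC:
  Y(R1) = 0.7407 S between n6,n0
  Y(R2) = 0.8130 S between n4,n6
  Y(R3) = 0.001211 S between n6,n7
  Y(R4) = 0.1057 S between n7,n5
  Y(R5) = 0.0004587 S between n5,n1
  Y(R6) = 0.0005814 S between n5,n1
  Y(R7) = 0.004082 S between n2,n6
  Y(R8) = 0.001965 S between n0,n4
  Y(R9) = 0.007519 S between n4,n5
  Y(R10) = 0.002336 S between n4,n3
  Y(R11) = 0.1923 S between n2,n5
  Y(R12) = 0.2660 S between n4,n0
  Y(R13) = 0.2994 S between n2,n4
  Y(R14) = 0.3413 S between n4,n6
  Y(R15) = 0.005181 S between n0,n2
  Y(R16) = 0.009615 S between n3,n6
  Y(R17) = 0.0001348 S between n7,n4
  Y(R18) = 0.003226 S between n7,n3
  Y(R19) = 0.1779 S between n3,n7
  Y(R20) = 0.0004878 S between n6,n0
  Ip: injects 0.00229 A into n2 (from n6)
Assemble and solve the 7×7 MNA system:
  V(n1)=0.007394  V(n2)=0.008080  V(n3)=0.006173  V(n4)=0.001128  V(n5)=0.007394  V(n6)=-0.0004644  V(n7)=0.006590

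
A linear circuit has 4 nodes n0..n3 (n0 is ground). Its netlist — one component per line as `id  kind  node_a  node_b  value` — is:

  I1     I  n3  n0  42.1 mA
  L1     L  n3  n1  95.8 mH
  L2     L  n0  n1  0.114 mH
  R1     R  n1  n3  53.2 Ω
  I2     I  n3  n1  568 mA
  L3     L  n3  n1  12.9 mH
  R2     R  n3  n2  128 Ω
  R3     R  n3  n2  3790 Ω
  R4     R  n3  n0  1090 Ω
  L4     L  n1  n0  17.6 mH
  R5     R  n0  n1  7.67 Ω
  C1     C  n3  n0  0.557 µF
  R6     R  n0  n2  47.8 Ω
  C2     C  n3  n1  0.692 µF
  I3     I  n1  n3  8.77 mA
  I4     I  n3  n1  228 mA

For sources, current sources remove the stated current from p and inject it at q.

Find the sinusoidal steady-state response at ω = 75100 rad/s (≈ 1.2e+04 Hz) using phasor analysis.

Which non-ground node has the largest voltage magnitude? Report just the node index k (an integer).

3

Element admittances at ω=75100 rad/s:
  I1: injects 0.0421 A into n0 (from n3)
  Y(L1) = 0.000-0.0001390j S between n3,n1
  Y(L2) = 0.000-0.1168j S between n0,n1
  Y(R1) = 0.01880+0.000j S between n1,n3
  I2: injects 0.568 A into n1 (from n3)
  Y(L3) = 0.000-0.001032j S between n3,n1
  Y(R2) = 0.007812+0.000j S between n3,n2
  Y(R3) = 0.0002639+0.000j S between n3,n2
  Y(R4) = 0.0009174+0.000j S between n3,n0
  Y(L4) = 0.000-0.0007566j S between n1,n0
  Y(R5) = 0.1304+0.000j S between n0,n1
  Y(C1) = 0.000+0.04183j S between n3,n0
  Y(R6) = 0.02092+0.000j S between n0,n2
  Y(C2) = 0.000+0.05197j S between n3,n1
  I3: injects 0.00877 A into n3 (from n1)
  I4: injects 0.228 A into n1 (from n3)
Assemble and solve the 3×3 MNA system:
  V(n1)=1.457+1.303j  V(n2)=-0.3936+2.502j  V(n3)=-1.413+8.982j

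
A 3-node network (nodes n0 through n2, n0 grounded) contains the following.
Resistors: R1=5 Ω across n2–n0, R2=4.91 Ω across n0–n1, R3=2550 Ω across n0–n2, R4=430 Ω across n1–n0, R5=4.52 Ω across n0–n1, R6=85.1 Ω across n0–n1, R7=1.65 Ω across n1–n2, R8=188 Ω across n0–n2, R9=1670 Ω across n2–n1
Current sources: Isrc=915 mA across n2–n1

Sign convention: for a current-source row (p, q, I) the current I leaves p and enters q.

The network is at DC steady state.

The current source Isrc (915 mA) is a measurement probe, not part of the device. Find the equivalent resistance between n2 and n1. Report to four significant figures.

Element admittances at DC:
  Y(R1) = 0.2000 S between n2,n0
  Y(R2) = 0.2037 S between n0,n1
  Y(R3) = 0.0003922 S between n0,n2
  Y(R4) = 0.002326 S between n1,n0
  Y(R5) = 0.2212 S between n0,n1
  Y(R6) = 0.01175 S between n0,n1
  Y(R7) = 0.6061 S between n1,n2
  Y(R8) = 0.005319 S between n0,n2
  Y(R9) = 0.0005988 S between n2,n1
  Isrc: injects 0.915 A into n1 (from n2)
Assemble and solve the 2×2 MNA system:
  V(n1)=0.3910  V(n2)=-0.8344

R_eq = 1.339 Ω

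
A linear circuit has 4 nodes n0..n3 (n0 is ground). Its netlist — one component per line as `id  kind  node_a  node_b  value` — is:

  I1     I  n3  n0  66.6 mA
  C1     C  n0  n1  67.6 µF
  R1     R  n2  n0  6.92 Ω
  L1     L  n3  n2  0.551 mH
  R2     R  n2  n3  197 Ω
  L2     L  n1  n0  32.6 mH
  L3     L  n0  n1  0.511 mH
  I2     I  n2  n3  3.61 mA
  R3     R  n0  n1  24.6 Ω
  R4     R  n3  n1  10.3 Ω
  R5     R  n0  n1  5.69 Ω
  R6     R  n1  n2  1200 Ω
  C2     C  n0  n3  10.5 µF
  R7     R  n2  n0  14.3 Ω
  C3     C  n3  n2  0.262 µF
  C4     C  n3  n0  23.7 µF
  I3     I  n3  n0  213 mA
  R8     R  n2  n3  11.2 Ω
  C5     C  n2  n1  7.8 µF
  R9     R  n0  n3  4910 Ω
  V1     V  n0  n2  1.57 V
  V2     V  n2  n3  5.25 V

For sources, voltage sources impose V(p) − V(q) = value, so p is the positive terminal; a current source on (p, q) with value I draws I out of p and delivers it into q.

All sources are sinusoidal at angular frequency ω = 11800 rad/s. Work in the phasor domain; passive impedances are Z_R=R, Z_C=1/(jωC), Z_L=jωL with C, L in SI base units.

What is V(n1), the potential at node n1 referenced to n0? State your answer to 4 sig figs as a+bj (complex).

-0.5052+0.6996j V

Apply KCL at each of the 3 non-ground nodes and solve the resulting linear system.
Node n1: branches {C1, L2, L3, R3, R4, R5, R6, C5} → V_1 = -0.5052+0.6996j
Node n2: branches {R1, L1, R2, I2, R6, R7, C3, R8, C5, V1, V2} → V_2 = -1.570+0.000j
Node n3: branches {I1, L1, R2, I2, R4, C2, C3, C4, I3, R8, R9, V2} → V_3 = -6.820+0.000j
Source currents: i(V1)=-0.6080-2.919j, i(V2)=-0.8339-2.029j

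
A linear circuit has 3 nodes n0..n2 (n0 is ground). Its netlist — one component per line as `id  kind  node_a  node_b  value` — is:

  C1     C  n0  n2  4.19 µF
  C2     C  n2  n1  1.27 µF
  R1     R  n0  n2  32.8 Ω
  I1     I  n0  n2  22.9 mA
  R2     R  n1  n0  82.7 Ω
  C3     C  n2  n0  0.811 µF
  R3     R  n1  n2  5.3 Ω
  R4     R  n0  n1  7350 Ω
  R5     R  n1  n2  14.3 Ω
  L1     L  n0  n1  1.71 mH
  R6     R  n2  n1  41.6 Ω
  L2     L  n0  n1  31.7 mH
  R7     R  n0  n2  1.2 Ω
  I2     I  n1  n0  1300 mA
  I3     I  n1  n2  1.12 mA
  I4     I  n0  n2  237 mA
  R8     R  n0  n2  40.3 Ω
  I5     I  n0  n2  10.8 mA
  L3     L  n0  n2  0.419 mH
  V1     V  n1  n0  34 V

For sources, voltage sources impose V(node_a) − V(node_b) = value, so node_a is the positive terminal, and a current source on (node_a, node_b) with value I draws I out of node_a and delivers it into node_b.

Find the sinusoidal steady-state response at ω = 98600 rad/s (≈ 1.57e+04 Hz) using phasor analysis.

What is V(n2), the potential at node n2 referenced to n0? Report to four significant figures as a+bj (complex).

MNA unknowns: 2 node voltages V₁..V_2 plus 1 source current (V1)
C1: Y=0.000+0.4131j on G[0,2]
C2: Y=0.000+0.1252j on G[2,1]
R1: Y=0.03049+0.000j on G[0,2]
I1: z[0]−=0.0229, z[2]+=0.0229
R2: Y=0.01209+0.000j on G[1,0]
C3: Y=0.000+0.07996j on G[2,0]
R3: Y=0.1887+0.000j on G[1,2]
R4: Y=0.0001361+0.000j on G[0,1]
R5: Y=0.06993+0.000j on G[1,2]
L1: Y=0.000-0.005931j on G[0,1]
R6: Y=0.02404+0.000j on G[2,1]
L2: Y=0.000-0.0003199j on G[0,1]
R7: Y=0.8333+0.000j on G[0,2]
I2: z[1]−=1.3, z[0]+=1.3
I3: z[1]−=0.00112, z[2]+=0.00112
I4: z[0]−=0.237, z[2]+=0.237
R8: Y=0.02481+0.000j on G[0,2]
I5: z[0]−=0.0108, z[2]+=0.0108
L3: Y=0.000-0.02421j on G[0,2]
V1: row V1−V0=34, i_V1 at 1,0
solve → V1=34.00+0.000j, V2=8.177-0.5126j
aux → i_V1=-8.952-3.166j

8.177-0.5126j V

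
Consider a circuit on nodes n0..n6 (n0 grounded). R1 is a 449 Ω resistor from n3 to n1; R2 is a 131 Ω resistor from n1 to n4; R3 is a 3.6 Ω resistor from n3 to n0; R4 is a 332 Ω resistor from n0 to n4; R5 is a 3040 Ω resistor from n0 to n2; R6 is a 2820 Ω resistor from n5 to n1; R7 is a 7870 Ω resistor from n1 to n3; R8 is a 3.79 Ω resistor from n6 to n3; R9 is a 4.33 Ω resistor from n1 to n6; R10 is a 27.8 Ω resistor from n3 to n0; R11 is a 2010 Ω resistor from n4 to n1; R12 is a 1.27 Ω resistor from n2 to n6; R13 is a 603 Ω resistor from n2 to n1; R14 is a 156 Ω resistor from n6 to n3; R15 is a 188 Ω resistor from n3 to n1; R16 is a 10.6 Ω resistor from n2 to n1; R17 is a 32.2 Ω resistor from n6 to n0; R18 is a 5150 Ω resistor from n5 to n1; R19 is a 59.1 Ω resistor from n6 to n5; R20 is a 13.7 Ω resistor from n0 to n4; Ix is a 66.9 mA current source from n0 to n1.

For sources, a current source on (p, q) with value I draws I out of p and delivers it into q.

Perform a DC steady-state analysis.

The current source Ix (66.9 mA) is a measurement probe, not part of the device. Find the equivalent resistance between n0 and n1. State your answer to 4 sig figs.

R_eq = 8.032 Ω

MNA unknowns: 6 node voltages V₁..V_6
R1: Y=0.002227 on G[3,1]
R2: Y=0.007634 on G[1,4]
R3: Y=0.2778 on G[3,0]
R4: Y=0.003012 on G[0,4]
R5: Y=0.0003289 on G[0,2]
R6: Y=0.0003546 on G[5,1]
R7: Y=0.0001271 on G[1,3]
R8: Y=0.2639 on G[6,3]
R9: Y=0.2309 on G[1,6]
R10: Y=0.03597 on G[3,0]
R11: Y=0.0004975 on G[4,1]
R12: Y=0.7874 on G[2,6]
R13: Y=0.001658 on G[2,1]
R14: Y=0.006410 on G[6,3]
R15: Y=0.005319 on G[3,1]
R16: Y=0.09434 on G[2,1]
R17: Y=0.03106 on G[6,0]
R18: Y=0.0001942 on G[5,1]
R19: Y=0.01692 on G[6,5]
R20: Y=0.07299 on G[0,4]
Ix: z[0]−=0.0669, z[1]+=0.0669
solve → V1=0.5373, V2=0.3683, V3=0.1658, V4=0.05193, V5=0.3538, V6=0.3478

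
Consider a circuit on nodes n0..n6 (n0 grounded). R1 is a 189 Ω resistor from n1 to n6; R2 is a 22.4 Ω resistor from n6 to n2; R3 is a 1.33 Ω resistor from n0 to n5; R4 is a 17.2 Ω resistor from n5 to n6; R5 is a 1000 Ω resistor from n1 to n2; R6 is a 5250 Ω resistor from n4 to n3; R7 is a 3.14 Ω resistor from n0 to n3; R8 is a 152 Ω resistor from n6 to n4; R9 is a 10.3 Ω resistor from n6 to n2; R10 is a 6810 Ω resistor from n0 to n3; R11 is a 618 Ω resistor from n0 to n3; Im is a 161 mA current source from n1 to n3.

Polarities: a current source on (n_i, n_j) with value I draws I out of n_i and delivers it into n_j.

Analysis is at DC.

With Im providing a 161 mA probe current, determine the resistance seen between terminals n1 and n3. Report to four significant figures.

Apply KCL at each of the 6 non-ground nodes and solve the resulting linear system.
Node n1: branches {R1, R5, Im} → V_1 = -28.59
Node n2: branches {R2, R5, R9} → V_2 = -3.151
Node n3: branches {R6, R7, R10, R11, Im} → V_3 = 0.5007
Node n4: branches {R6, R8} → V_4 = -2.874
Node n5: branches {R3, R4} → V_5 = -0.2133
Node n6: branches {R1, R2, R4, R8, R9} → V_6 = -2.971

R_eq = 180.7 Ω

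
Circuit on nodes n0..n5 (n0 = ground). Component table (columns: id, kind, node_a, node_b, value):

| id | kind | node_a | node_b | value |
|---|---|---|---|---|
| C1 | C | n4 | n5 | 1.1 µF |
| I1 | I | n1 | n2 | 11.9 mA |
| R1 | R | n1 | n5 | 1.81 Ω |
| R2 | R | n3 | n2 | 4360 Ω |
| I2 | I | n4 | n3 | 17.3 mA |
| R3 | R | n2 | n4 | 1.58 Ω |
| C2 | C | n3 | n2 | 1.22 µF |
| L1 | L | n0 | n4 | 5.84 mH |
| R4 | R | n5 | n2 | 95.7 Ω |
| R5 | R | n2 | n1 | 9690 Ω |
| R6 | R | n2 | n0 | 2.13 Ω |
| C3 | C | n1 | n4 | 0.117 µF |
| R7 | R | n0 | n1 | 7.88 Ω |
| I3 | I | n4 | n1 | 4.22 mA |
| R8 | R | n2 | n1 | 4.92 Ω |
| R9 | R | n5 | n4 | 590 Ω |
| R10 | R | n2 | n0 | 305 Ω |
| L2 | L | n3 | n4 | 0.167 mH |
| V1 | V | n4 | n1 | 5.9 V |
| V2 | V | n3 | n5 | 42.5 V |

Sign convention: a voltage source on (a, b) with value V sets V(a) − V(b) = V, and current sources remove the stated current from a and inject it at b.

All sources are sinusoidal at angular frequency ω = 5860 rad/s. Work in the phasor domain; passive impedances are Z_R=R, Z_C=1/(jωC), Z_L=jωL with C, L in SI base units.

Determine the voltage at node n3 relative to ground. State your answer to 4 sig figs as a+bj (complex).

MNA unknowns: 5 node voltages V₁..V_5 plus 2 source currents (V1, V2)
C1: Y=0.000+0.006446j on G[4,5]
I1: z[1]−=0.0119, z[2]+=0.0119
R1: Y=0.5525+0.000j on G[1,5]
R2: Y=0.0002294+0.000j on G[3,2]
I2: z[4]−=0.0173, z[3]+=0.0173
R3: Y=0.6329+0.000j on G[2,4]
C2: Y=0.000+0.007149j on G[3,2]
L1: Y=0.000-0.02922j on G[0,4]
R4: Y=0.01045+0.000j on G[5,2]
R5: Y=0.0001032+0.000j on G[2,1]
R6: Y=0.4695+0.000j on G[2,0]
C3: Y=0.000+0.0006856j on G[1,4]
R7: Y=0.1269+0.000j on G[0,1]
I3: z[4]−=0.00422, z[1]+=0.00422
R8: Y=0.2033+0.000j on G[2,1]
R9: Y=0.001695+0.000j on G[5,4]
R10: Y=0.003279+0.000j on G[2,0]
L2: Y=0.000-1.022j on G[3,4]
V1: row V4−V1=5.9, i_V1 at 4,1
V2: row V3−V5=42.5, i_V2 at 3,5
solve → V1=-2.785+0.006330j, V2=0.7473+0.1908j, V3=11.69+15.76j, V4=3.115+0.006330j, V5=-30.81+15.76j
aux → i_V1=14.42-8.746j, i_V2=-15.97+8.676j

11.69+15.76j V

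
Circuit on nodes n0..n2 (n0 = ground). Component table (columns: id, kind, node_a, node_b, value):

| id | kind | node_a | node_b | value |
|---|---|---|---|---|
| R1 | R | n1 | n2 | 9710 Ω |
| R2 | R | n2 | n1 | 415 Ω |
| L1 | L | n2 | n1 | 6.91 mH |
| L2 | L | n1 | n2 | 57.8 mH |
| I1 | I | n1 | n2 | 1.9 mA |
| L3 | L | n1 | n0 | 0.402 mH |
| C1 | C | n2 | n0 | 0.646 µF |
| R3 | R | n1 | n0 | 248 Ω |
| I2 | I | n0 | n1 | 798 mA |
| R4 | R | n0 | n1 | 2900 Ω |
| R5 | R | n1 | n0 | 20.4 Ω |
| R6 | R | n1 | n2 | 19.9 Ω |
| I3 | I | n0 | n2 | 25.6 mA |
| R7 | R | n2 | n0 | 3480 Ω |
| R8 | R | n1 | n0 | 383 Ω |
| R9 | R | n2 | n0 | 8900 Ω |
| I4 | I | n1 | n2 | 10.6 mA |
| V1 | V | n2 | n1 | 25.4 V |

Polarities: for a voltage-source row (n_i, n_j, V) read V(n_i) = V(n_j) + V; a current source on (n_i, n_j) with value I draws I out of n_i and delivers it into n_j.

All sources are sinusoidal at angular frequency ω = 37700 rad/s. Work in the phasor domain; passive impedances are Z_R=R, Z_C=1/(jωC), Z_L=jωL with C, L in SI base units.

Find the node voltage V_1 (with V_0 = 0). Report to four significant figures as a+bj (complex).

14.58-0.2097j V

MNA unknowns: 2 node voltages V₁..V_2 plus 1 source current (V1)
R1: Y=0.0001030+0.000j on G[1,2]
R2: Y=0.002410+0.000j on G[2,1]
L1: Y=0.000-0.003839j on G[2,1]
L2: Y=0.000-0.0004589j on G[1,2]
I1: z[1]−=0.0019, z[2]+=0.0019
L3: Y=0.000-0.06598j on G[1,0]
C1: Y=0.000+0.02435j on G[2,0]
R3: Y=0.004032+0.000j on G[1,0]
I2: z[0]−=0.798, z[1]+=0.798
R4: Y=0.0003448+0.000j on G[0,1]
R5: Y=0.04902+0.000j on G[1,0]
R6: Y=0.05025+0.000j on G[1,2]
I3: z[0]−=0.0256, z[2]+=0.0256
R7: Y=0.0002874+0.000j on G[2,0]
R8: Y=0.002611+0.000j on G[1,0]
R9: Y=0.0001124+0.000j on G[2,0]
I4: z[1]−=0.0106, z[2]+=0.0106
V1: row V2−V1=25.4, i_V1 at 2,1
solve → V1=14.58-0.2097j, V2=39.98-0.2097j
aux → i_V1=-1.323-0.8643j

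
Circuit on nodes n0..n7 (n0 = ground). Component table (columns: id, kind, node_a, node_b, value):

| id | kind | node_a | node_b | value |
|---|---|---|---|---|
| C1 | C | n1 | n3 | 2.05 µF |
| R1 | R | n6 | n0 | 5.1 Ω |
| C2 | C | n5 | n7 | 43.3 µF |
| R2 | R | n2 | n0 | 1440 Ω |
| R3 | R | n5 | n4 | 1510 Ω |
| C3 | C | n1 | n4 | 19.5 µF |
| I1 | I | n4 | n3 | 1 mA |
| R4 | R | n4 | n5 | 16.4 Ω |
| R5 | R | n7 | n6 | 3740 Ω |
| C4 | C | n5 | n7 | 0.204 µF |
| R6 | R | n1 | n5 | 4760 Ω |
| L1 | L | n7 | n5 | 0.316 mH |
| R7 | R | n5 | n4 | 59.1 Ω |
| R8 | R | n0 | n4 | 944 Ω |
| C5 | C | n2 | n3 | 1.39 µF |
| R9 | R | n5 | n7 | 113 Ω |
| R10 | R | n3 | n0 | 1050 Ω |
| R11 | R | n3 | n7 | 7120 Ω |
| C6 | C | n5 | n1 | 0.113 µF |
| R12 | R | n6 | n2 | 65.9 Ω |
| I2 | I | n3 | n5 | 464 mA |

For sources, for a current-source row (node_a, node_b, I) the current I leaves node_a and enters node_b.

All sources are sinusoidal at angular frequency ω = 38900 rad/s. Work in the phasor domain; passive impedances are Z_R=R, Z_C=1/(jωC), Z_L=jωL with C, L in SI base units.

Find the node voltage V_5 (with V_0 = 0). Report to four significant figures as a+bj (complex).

MNA unknowns: 7 node voltages V₁..V_7
C1: Y=0.000+0.07974j on G[1,3]
R1: Y=0.1961+0.000j on G[6,0]
C2: Y=0.000+1.684j on G[5,7]
R2: Y=0.0006944+0.000j on G[2,0]
R3: Y=0.0006623+0.000j on G[5,4]
C3: Y=0.000+0.7585j on G[1,4]
I1: z[4]−=0.001, z[3]+=0.001
R4: Y=0.06098+0.000j on G[4,5]
R5: Y=0.0002674+0.000j on G[7,6]
C4: Y=0.000+0.007936j on G[5,7]
R6: Y=0.0002101+0.000j on G[1,5]
L1: Y=0.000-0.08135j on G[7,5]
R7: Y=0.01692+0.000j on G[5,4]
R8: Y=0.001059+0.000j on G[0,4]
C5: Y=0.000+0.05407j on G[2,3]
R9: Y=0.008850+0.000j on G[5,7]
R10: Y=0.0009524+0.000j on G[3,0]
R11: Y=0.0001404+0.000j on G[3,7]
C6: Y=0.000+0.004396j on G[5,1]
R12: Y=0.01517+0.000j on G[6,2]
I2: z[3]−=0.464, z[5]+=0.464
solve → V1=0.1367-5.253j, V2=-0.1095+0.4895j, V3=0.02650+0.5215j, V4=0.1149-5.853j, V5=5.925-6.142j, V6=-0.0003619+0.02735j, V7=5.927-6.140j

5.925-6.142j V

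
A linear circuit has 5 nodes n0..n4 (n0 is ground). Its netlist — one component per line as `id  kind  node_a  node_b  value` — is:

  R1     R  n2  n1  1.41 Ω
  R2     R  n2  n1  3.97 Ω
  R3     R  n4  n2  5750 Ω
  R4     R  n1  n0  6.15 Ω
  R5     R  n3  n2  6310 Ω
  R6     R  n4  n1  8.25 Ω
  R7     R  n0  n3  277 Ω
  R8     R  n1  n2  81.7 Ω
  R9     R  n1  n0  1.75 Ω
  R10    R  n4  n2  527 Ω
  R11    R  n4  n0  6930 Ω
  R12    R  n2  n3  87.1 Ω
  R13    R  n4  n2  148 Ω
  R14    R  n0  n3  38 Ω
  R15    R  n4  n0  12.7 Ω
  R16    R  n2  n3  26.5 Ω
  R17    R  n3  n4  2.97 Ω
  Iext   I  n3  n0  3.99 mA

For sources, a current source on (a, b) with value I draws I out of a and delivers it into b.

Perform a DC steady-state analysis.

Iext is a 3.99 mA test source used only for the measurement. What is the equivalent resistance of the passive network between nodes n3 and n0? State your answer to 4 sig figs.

R_eq = 5.345 Ω

MNA unknowns: 4 node voltages V₁..V_4
R1: Y=0.7092 on G[2,1]
R2: Y=0.2519 on G[2,1]
R3: Y=0.0001739 on G[4,2]
R4: Y=0.1626 on G[1,0]
R5: Y=0.0001585 on G[3,2]
R6: Y=0.1212 on G[4,1]
R7: Y=0.003610 on G[0,3]
R8: Y=0.01224 on G[1,2]
R9: Y=0.5714 on G[1,0]
R10: Y=0.001898 on G[4,2]
R11: Y=0.0001443 on G[4,0]
R12: Y=0.01148 on G[2,3]
R13: Y=0.006757 on G[4,2]
R14: Y=0.02632 on G[0,3]
R15: Y=0.07874 on G[4,0]
R16: Y=0.03774 on G[2,3]
R17: Y=0.3367 on G[3,4]
Iext: z[3]−=0.00399, z[0]+=0.00399
solve → V1=-0.003071, V2=-0.004038, V3=-0.02133, V4=-0.01391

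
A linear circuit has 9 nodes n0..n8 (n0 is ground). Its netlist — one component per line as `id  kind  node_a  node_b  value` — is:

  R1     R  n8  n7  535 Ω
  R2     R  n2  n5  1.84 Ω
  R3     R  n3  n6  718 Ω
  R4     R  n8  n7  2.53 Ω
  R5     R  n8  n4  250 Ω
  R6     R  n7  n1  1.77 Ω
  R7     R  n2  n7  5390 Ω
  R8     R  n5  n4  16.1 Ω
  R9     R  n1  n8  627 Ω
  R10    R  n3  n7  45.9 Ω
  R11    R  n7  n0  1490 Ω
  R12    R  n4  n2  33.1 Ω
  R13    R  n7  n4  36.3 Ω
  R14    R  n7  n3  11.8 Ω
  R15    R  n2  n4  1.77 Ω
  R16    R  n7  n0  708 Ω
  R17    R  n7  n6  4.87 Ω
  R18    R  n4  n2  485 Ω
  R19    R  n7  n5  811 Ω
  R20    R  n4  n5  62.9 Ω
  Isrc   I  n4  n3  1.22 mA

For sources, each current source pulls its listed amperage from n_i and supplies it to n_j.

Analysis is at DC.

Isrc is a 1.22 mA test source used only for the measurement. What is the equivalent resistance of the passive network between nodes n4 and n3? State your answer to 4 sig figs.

MNA unknowns: 8 node voltages V₁..V_8
R1: Y=0.001869 on G[8,7]
R2: Y=0.5435 on G[2,5]
R3: Y=0.001393 on G[3,6]
R4: Y=0.3953 on G[8,7]
R5: Y=0.004000 on G[8,4]
R6: Y=0.5650 on G[7,1]
R7: Y=0.0001855 on G[2,7]
R8: Y=0.06211 on G[5,4]
R9: Y=0.001595 on G[1,8]
R10: Y=0.02179 on G[3,7]
R11: Y=0.0006711 on G[7,0]
R12: Y=0.03021 on G[4,2]
R13: Y=0.02755 on G[7,4]
R14: Y=0.08475 on G[7,3]
R15: Y=0.5650 on G[2,4]
R16: Y=0.001412 on G[7,0]
R17: Y=0.2053 on G[7,6]
R18: Y=0.002062 on G[4,2]
R19: Y=0.001233 on G[7,5]
R20: Y=0.01590 on G[4,5]
Isrc: z[4]−=0.00122, z[3]+=0.00122
solve → V1=-1.036e-06, V2=-0.03699, V3=0.01131, V4=-0.03706, V5=-0.03692, V6=7.616e-05, V7=0.000, V8=-0.0003681

R_eq = 39.64 Ω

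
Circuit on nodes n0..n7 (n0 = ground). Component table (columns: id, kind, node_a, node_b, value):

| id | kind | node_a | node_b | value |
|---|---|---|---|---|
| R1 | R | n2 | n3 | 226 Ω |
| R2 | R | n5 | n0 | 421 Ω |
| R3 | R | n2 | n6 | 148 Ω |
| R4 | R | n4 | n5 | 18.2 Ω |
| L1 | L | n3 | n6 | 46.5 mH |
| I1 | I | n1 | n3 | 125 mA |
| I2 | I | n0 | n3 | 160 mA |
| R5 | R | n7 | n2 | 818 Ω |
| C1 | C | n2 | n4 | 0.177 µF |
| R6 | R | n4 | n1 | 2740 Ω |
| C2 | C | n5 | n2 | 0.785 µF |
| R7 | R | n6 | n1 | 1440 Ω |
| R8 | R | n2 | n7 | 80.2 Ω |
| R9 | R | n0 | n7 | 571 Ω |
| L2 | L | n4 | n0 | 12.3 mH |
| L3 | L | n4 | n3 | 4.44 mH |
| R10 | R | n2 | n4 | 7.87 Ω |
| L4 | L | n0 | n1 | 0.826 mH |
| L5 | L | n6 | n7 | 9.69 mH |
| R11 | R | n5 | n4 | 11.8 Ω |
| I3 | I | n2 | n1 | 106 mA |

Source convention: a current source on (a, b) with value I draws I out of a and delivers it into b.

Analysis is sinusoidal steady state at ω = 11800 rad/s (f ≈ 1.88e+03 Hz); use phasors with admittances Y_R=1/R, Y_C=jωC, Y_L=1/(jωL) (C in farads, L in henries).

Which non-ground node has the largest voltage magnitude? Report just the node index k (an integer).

Apply KCL at each of the 7 non-ground nodes and solve the resulting linear system.
Node n1: branches {I1, R6, R7, L4, I3} → V_1 = -0.1719-0.05891j
Node n2: branches {R1, R3, R5, C1, C2, R8, R10, I3} → V_2 = 11.44+17.36j
Node n3: branches {R1, L1, I1, I2, L3} → V_3 = 14.82+30.04j
Node n4: branches {R4, C1, R6, L2, L3, R10, R11} → V_4 = 12.14+17.20j
Node n5: branches {R2, R4, C2, R11} → V_5 = 11.91+16.89j
Node n6: branches {R3, L1, R7, L5} → V_6 = 12.01+16.27j
Node n7: branches {R5, R8, R9, L5} → V_7 = 10.97+14.80j

3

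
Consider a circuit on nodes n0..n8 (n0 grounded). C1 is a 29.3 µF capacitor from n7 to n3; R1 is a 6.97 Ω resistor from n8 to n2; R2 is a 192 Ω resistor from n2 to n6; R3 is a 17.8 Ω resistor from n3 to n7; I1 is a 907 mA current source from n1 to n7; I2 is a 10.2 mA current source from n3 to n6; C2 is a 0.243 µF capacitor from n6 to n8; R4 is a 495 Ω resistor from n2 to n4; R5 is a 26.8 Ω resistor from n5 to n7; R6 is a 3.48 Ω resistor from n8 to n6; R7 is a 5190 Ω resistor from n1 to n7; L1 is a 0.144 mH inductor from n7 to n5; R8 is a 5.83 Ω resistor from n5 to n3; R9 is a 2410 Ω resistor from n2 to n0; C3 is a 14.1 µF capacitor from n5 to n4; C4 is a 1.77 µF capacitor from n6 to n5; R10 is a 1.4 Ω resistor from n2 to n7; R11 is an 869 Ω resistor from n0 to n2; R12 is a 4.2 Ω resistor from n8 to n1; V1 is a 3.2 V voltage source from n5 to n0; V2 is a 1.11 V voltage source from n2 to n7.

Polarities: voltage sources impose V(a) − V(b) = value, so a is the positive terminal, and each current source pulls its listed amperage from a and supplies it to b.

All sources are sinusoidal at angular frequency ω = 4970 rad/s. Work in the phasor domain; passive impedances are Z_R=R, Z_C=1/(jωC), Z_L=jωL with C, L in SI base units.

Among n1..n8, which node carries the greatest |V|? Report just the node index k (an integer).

1

Apply KCL at each of the 8 non-ground nodes and solve the resulting linear system.
Node n1: branches {I1, R7, R12} → V_1 = -5.522+0.2792j
Node n2: branches {R1, R2, R4, R9, R10, R11, V2} → V_2 = 4.282+0.002663j
Node n3: branches {C1, R3, I2, R8} → V_3 = 3.154+0.01185j
Node n4: branches {R4, C3} → V_4 = 3.201-0.03115j
Node n5: branches {R5, L1, R8, C3, C4, V1} → V_5 = 3.200+0.000j
Node n6: branches {R2, I2, C2, R6, C4} → V_6 = -1.565+0.4171j
Node n7: branches {C1, R3, I1, R5, R7, L1, R10, V2} → V_7 = 3.172+0.002663j
Node n8: branches {R1, C2, R6, R12} → V_8 = -1.720+0.2794j
Source currents: i(V1)=-0.006704-4.169e-06j, i(V2)=-1.693+0.04179j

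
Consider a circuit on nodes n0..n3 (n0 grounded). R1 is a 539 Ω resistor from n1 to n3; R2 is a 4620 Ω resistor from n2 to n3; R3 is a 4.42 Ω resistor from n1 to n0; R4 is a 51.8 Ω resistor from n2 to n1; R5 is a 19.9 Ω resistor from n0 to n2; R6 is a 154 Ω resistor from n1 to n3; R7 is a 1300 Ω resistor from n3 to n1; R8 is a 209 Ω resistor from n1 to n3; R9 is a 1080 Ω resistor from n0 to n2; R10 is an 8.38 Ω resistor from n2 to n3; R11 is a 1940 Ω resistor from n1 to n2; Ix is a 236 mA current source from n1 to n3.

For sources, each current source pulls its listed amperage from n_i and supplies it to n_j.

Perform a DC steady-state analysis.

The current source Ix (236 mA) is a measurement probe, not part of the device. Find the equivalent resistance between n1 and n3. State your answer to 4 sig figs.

Element admittances at DC:
  Y(R1) = 0.001855 S between n1,n3
  Y(R2) = 0.0002165 S between n2,n3
  Y(R3) = 0.2262 S between n1,n0
  Y(R4) = 0.01931 S between n2,n1
  Y(R5) = 0.05025 S between n0,n2
  Y(R6) = 0.006494 S between n1,n3
  Y(R7) = 0.0007692 S between n3,n1
  Y(R8) = 0.004785 S between n1,n3
  Y(R9) = 0.0009259 S between n0,n2
  Y(R10) = 0.1193 S between n2,n3
  Y(R11) = 0.0005155 S between n1,n2
  Ix: injects 0.236 A into n3 (from n1)
Assemble and solve the 3×3 MNA system:
  V(n1)=-0.5270  V(n2)=2.330  V(n3)=3.800

R_eq = 18.34 Ω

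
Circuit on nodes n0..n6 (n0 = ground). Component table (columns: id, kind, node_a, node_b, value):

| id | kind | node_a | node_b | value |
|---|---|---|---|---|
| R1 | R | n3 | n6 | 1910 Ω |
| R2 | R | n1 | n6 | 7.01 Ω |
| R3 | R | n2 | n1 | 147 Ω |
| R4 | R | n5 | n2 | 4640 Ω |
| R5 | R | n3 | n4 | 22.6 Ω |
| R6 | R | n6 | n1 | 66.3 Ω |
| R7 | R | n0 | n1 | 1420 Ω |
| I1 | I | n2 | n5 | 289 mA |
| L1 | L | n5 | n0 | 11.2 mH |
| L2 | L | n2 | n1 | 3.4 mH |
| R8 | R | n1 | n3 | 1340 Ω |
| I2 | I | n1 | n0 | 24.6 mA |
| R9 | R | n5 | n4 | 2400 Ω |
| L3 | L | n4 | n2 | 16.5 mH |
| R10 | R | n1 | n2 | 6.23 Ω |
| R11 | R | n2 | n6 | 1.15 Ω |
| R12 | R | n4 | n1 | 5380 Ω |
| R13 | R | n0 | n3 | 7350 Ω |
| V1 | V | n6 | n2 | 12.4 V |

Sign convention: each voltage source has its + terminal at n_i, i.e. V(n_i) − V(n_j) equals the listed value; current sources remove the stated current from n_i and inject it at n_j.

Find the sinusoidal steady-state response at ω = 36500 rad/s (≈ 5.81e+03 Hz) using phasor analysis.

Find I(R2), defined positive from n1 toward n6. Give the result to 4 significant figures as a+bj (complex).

-0.8419+0.03540j A

MNA unknowns: 6 node voltages V₁..V_6 plus 1 source current (V1)
R1: Y=0.0005236+0.000j on G[3,6]
R2: Y=0.1427+0.000j on G[1,6]
R3: Y=0.006803+0.000j on G[2,1]
R4: Y=0.0002155+0.000j on G[5,2]
R5: Y=0.04425+0.000j on G[3,4]
R6: Y=0.01508+0.000j on G[6,1]
R7: Y=0.0007042+0.000j on G[0,1]
I1: z[2]−=0.289, z[5]+=0.289
L1: Y=0.000-0.002446j on G[5,0]
L2: Y=0.000-0.008058j on G[2,1]
R8: Y=0.0007463+0.000j on G[1,3]
I2: z[1]−=0.0246, z[0]+=0.0246
R9: Y=0.0004167+0.000j on G[5,4]
L3: Y=0.000-0.001660j on G[4,2]
R10: Y=0.1605+0.000j on G[1,2]
R11: Y=0.8696+0.000j on G[2,6]
R12: Y=0.0001859+0.000j on G[4,1]
R13: Y=0.0001361+0.000j on G[0,3]
V1: row V6−V2=12.4, i_V1 at 6,2
solve → V1=-220.4+12.35j, V2=-226.9+12.10j, V3=-190.8+51.79j, V4=-190.6+53.08j, V5=6.436+64.02j, V6=-214.5+12.10j
aux → i_V1=-11.70+0.05992j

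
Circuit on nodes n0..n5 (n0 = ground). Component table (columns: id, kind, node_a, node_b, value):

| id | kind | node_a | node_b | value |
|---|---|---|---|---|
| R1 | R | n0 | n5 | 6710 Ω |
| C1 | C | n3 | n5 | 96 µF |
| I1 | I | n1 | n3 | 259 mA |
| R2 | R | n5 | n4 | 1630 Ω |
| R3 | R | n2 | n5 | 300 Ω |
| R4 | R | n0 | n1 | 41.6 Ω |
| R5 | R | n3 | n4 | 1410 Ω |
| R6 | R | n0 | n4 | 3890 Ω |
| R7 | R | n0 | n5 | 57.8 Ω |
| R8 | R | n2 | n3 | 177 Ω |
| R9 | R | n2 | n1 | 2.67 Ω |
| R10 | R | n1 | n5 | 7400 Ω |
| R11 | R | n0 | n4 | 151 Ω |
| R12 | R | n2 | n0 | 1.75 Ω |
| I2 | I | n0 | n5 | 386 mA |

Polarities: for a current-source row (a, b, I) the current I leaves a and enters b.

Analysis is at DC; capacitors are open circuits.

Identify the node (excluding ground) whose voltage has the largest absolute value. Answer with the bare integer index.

Apply KCL at each of the 5 non-ground nodes and solve the resulting linear system.
Node n1: branches {I1, R4, R9, R10} → V_1 = -0.5611
Node n2: branches {R3, R8, R9, R12} → V_2 = 0.08773
Node n3: branches {C1, I1, R5, R8} → V_3 = 41.36
Node n4: branches {R2, R5, R6, R11} → V_4 = 4.928
Node n5: branches {R1, C1, R2, R3, R7, R10, I2} → V_5 = 18.08

3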